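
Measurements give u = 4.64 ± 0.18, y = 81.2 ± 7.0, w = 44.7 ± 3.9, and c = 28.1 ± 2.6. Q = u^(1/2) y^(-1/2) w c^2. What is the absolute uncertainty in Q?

1770

Relative error in a monomial: (δQ/Q)² = Σ (nᵢ · δxᵢ/xᵢ)².
  (½·δu/u)² = (0.5×0.0388)² = 0.000376;  (−½·δy/y)² = (-0.5×0.0862)² = 0.00186;  (1·δw/w)² = (1×0.0872)² = 0.00761;  (2·δc/c)² = (2×0.0925)² = 0.0342
δQ/Q = √(0.0441) = 0.210
Q = 8440, so δQ = 0.210 × 8440 = 1770.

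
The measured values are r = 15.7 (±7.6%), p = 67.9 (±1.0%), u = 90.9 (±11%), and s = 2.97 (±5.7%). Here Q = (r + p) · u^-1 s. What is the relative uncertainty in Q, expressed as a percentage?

Let w = r + p = 83.6. δw = √(δr² + δp²) = √(1.42 + 0.461) = 1.37, so δw/w = 0.0164.
Q is then a monomial in w, u, s:
δQ/Q = √((δw/w)² + (-1·δu/u)² + (1·δs/s)²) = √(0.000270 + 0.0121 + 0.00325) = 0.125

12.5%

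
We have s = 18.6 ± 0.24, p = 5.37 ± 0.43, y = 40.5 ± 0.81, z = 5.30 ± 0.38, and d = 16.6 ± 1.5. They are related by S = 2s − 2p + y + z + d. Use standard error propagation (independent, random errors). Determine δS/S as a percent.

2.26%

Sums and differences: (δS)² = Σ (cᵢ δxᵢ)².
  (2·δs)² = 0.230;  (2·δp)² = 0.740;  (δy)² = 0.656;  (δz)² = 0.144;  (δd)² = 2.25
δS = √(4.02) = 2.01
S = 88.9, so δS/S = 2.01/88.9 = 0.0226.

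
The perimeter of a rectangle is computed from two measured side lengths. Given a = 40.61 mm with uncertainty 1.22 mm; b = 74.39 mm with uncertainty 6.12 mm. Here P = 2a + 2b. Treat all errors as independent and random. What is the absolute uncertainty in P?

Sums and differences: (δP)² = Σ (cᵢ δxᵢ)².
  (2·δa)² = 5.95;  (2·δb)² = 150
δP = √(156) = 12.5 mm

12.5 mm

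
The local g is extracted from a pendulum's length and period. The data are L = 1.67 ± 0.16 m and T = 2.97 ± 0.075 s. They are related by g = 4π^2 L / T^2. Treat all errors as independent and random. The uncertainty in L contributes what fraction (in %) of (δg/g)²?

78.3%

(δg/g)² = (1·δL/L)² + (-2·δT/T)²
  L term: (1×0.0958)² = 0.00918
  T term: (-2×0.0253)² = 0.00255
Total = 0.0117. Share from L = 0.00918/0.0117 = 0.783.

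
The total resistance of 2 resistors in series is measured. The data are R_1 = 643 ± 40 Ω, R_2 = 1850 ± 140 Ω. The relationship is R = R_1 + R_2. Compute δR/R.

0.0584

R is a linear combination, so absolute uncertainties add in quadrature:
  (δR_1)² = 1600;  (δR_2)² = 19600
δR = √(21200) = 146 Ω
R = 2490 Ω, so δR/R = 146/2490 = 0.0584.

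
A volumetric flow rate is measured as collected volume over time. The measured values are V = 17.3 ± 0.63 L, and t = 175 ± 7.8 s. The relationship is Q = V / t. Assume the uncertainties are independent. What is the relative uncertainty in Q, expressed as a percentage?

For a monomial Q ∝ V, t^-1, fractional errors add in quadrature:
  (1·δV/V)² = (1×0.0364)² = 0.00133;  (-1·δt/t)² = (-1×0.0446)² = 0.00199
δQ/Q = √(0.00331) = 0.0576

5.76%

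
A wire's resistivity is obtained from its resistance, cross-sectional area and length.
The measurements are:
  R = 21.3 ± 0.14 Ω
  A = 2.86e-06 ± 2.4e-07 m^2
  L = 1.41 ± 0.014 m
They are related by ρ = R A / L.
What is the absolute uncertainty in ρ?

3.66e-06 Ω·m

For a monomial ρ ∝ R, A, L^-1, fractional errors add in quadrature:
  (1·δR/R)² = (1×0.00657)² = 4.32e-05;  (1·δA/A)² = (1×0.0839)² = 0.00704;  (-1·δL/L)² = (-1×0.00993)² = 9.86e-05
δρ/ρ = √(0.00718) = 0.0848
ρ = 4.32e-05 Ω·m, so δρ = 0.0848 × 4.32e-05 = 3.66e-06 Ω·m.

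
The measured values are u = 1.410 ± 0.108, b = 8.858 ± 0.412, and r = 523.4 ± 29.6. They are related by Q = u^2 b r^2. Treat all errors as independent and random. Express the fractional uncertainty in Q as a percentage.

19.6%

For a monomial Q ∝ u^2, b, r^2, fractional errors add in quadrature:
  (2·δu/u)² = (2×0.0766)² = 0.0235;  (1·δb/b)² = (1×0.0465)² = 0.00216;  (2·δr/r)² = (2×0.0566)² = 0.0128
δQ/Q = √(0.0384) = 0.196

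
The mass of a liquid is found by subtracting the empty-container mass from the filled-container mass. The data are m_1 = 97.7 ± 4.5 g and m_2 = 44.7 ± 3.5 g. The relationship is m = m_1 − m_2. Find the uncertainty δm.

Each term contributes (cᵢ δxᵢ)² to (δm)²:
  (δm_1)² = 20.2;  (δm_2)² = 12.2
δm = √(32.5) = 5.70 g

5.70 g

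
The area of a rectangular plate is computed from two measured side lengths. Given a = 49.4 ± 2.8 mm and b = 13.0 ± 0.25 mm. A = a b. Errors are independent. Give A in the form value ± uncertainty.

Relative error in a monomial: (δA/A)² = Σ (nᵢ · δxᵢ/xᵢ)².
  (1·δa/a)² = (1×0.0567)² = 0.00321;  (1·δb/b)² = (1×0.0192)² = 0.000370
δA/A = √(0.00358) = 0.0599
A = 642 mm^2, so δA = 0.0599 × 642 = 38.4 mm^2.

642 ± 38.4 mm^2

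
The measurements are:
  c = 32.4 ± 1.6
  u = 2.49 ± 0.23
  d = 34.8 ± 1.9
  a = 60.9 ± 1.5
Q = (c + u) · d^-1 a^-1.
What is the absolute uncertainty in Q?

0.00125

Let w = c + u = 34.9. δw = √(δc² + δu²) = √(2.56 + 0.0529) = 1.62, so δw/w = 0.0463.
Q is then a monomial in w, d, a:
δQ/Q = √((δw/w)² + (-1·δd/d)² + (-1·δa/a)²) = √(0.00215 + 0.00298 + 0.000607) = 0.0757
Q = 0.0165, so δQ = 0.0757 × 0.0165 = 0.00125.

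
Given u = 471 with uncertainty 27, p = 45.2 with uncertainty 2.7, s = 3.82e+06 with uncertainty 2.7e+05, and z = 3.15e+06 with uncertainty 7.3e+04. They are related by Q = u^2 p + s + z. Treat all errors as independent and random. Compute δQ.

Let w = u^2·p = 1e+07. δw/w = √((2·δu/u)² + (1·δp/p)²) = √(0.0131 + 0.00357) = 0.129, so δw = 1.3e+06.
Q = w + s + z: δQ = √(δw² + δs² + δz²) = √(1.68e+12 + 7.29e+10 + 5.33e+09) = 1.33e+06

1.33e+06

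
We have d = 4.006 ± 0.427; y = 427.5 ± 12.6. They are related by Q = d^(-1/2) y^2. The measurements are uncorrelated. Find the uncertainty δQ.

Q is a product of powers, so relative uncertainties combine in quadrature:
  (−½·δd/d)² = (-0.5×0.107)² = 0.00284;  (2·δy/y)² = (2×0.0295)² = 0.00347
δQ/Q = √(0.00632) = 0.0795
Q = 91310, so δQ = 0.0795 × 91310 = 7260.

7260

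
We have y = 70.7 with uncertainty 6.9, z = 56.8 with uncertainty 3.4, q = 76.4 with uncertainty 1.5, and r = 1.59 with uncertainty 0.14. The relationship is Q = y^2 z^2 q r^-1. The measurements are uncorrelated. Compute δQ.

1.91e+08

Products/powers → add relative errors in quadrature, weighted by exponent:
  (2·δy/y)² = (2×0.0976)² = 0.0381;  (2·δz/z)² = (2×0.0599)² = 0.0143;  (1·δq/q)² = (1×0.0196)² = 0.000385;  (-1·δr/r)² = (-1×0.0881)² = 0.00775
δQ/Q = √(0.0606) = 0.246
Q = 7.75e+08, so δQ = 0.246 × 7.75e+08 = 1.91e+08.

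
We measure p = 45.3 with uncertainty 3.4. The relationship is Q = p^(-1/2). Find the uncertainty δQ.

0.00558

Products/powers → add relative errors in quadrature, weighted by exponent:
  (−½·δp/p)² = (-0.5×0.0751)² = 0.00141
δQ/Q = √(0.00141) = 0.0375
Q = 0.149, so δQ = 0.0375 × 0.149 = 0.00558.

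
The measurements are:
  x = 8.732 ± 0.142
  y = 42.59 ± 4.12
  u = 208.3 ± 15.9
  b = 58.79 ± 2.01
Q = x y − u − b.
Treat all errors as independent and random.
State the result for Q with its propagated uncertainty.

Let p = x·y = 371.9. δp/p = √((1·δx/x)² + (1·δy/y)²) = √(0.000264 + 0.00936) = 0.0981, so δp = 36.5.
Q = p − u − b: δQ = √(δp² + δu² + δb²) = √(1330 + 253 + 4.04) = 39.8
Q = 104.8.

104.8 ± 39.8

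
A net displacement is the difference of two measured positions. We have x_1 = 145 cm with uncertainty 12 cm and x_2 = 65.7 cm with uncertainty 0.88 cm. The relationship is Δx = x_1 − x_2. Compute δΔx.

Sums and differences: (δΔx)² = Σ (cᵢ δxᵢ)².
  (δx_1)² = 144;  (δx_2)² = 0.774
δΔx = √(145) = 12.0 cm

12.0 cm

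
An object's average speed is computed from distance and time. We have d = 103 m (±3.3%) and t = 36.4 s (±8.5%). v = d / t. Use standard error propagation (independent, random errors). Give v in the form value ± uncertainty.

2.83 ± 0.258 m/s

For a monomial v ∝ d, t^-1, fractional errors add in quadrature:
  (1·δd/d)² = (1×0.0330)² = 0.00109;  (-1·δt/t)² = (-1×0.0850)² = 0.00723
δv/v = √(0.00831) = 0.0912
v = 2.83 m/s, so δv = 0.0912 × 2.83 = 0.258 m/s.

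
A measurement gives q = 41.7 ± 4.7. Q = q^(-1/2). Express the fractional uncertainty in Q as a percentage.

Q ∝ q^(-1/2), so δQ/Q = |−½| · δq/q = 0.5 × 0.113 = 0.0564.

5.64%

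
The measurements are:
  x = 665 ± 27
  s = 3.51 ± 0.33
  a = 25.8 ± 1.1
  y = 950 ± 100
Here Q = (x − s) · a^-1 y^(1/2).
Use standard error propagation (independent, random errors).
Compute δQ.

62.5

Let u = x − s = 661. δu = √(δx² + δs²) = √(729 + 0.109) = 27.0, so δu/u = 0.0408.
Q is then a monomial in u, a, y:
δQ/Q = √((δu/u)² + (-1·δa/a)² + (½·δy/y)²) = √(0.00167 + 0.00182 + 0.00277) = 0.0791
Q = 790, so δQ = 0.0791 × 790 = 62.5.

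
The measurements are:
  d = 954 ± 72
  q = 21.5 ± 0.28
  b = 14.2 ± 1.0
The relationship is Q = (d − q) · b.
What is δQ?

Let u = d − q = 932. δu = √(δd² + δq²) = √(5180 + 0.0784) = 72.0, so δu/u = 0.0772.
Q is then a monomial in u, b:
δQ/Q = √((δu/u)² + (1·δb/b)²) = √(0.00596 + 0.00496) = 0.105
Q = 13200, so δQ = 0.105 × 13200 = 1380.

1380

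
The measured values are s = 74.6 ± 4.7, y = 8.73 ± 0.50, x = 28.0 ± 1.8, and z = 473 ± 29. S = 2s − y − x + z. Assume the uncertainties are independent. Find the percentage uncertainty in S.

5.22%

For a sum/difference, combine absolute errors in quadrature:
  (2·δs)² = 88.4;  (δy)² = 0.250;  (δx)² = 3.24;  (δz)² = 841
δS = √(933) = 30.5
S = 585, so δS/S = 30.5/585 = 0.0522.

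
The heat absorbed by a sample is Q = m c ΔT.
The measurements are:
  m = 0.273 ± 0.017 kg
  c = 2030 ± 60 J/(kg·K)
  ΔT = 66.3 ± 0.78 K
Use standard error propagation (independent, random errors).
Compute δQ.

2570 J

For a monomial Q ∝ m, c, ΔT, fractional errors add in quadrature:
  (1·δm/m)² = (1×0.0623)² = 0.00388;  (1·δc/c)² = (1×0.0296)² = 0.000874;  (1·δΔT/ΔT)² = (1×0.0118)² = 0.000138
δQ/Q = √(0.00489) = 0.0699
Q = 36700 J, so δQ = 0.0699 × 36700 = 2570 J.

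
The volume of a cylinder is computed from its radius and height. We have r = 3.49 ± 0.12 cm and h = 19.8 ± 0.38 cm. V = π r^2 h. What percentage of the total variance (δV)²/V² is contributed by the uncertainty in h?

7.23%

(δV/V)² = (2·δr/r)² + (1·δh/h)²
  r term: (2×0.0344)² = 0.00473
  h term: (1×0.0192)² = 0.000368
Total = 0.00510. Share from h = 0.000368/0.00510 = 0.0723.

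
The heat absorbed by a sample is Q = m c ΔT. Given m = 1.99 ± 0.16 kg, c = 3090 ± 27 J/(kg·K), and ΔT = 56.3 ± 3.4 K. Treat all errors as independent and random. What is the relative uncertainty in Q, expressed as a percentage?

Since Q is a product/quotient, work with relative uncertainties:
  (1·δm/m)² = (1×0.0804)² = 0.00646;  (1·δc/c)² = (1×0.00874)² = 7.64e-05;  (1·δΔT/ΔT)² = (1×0.0604)² = 0.00365
δQ/Q = √(0.0102) = 0.101

10.1%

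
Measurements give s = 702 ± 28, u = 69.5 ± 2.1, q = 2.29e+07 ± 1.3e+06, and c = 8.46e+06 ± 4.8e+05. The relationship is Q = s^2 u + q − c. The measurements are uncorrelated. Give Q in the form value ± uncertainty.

Let p = s^2·u = 3.42e+07. δp/p = √((2·δs/s)² + (1·δu/u)²) = √(0.00636 + 0.000913) = 0.0853, so δp = 2.92e+06.
Q = p + q − c: δQ = √(δp² + δq² + δc²) = √(8.54e+12 + 1.69e+12 + 2.3e+11) = 3.23e+06
Q = 4.87e+07.

(4.87 ± 0.323) × 10^7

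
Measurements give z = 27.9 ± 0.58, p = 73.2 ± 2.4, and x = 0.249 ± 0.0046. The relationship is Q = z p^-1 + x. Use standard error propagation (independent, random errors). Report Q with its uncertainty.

Let w = z·p^-1 = 0.381. δw/w = √((1·δz/z)² + (-1·δp/p)²) = √(0.000432 + 0.00107) = 0.0388, so δw = 0.0148.
Q = w + x: δQ = √(δw² + δx²) = √(0.000219 + 2.12e-05) = 0.0155
Q = 0.630.

0.630 ± 0.0155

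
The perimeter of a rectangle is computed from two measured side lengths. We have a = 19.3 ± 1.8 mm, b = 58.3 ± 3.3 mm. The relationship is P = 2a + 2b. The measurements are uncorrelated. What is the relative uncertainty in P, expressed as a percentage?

4.84%

Each term contributes (cᵢ δxᵢ)² to (δP)²:
  (2·δa)² = 13.0;  (2·δb)² = 43.6
δP = √(56.5) = 7.52 mm
P = 155 mm, so δP/P = 7.52/155 = 0.0484.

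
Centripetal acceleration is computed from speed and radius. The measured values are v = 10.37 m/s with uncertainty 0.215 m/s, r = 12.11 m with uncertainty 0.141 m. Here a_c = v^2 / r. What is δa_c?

0.382 m/s^2

Since a_c is a product/quotient, work with relative uncertainties:
  (2·δv/v)² = (2×0.0207)² = 0.00172;  (-1·δr/r)² = (-1×0.0116)² = 0.000136
δa_c/a_c = √(0.00185) = 0.0431
a_c = 8.880 m/s^2, so δa_c = 0.0431 × 8.880 = 0.382 m/s^2.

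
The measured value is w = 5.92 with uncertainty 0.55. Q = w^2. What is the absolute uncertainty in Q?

For a monomial Q ∝ w^2, fractional errors add in quadrature:
  (2·δw/w)² = (2×0.0929)² = 0.0345
δQ/Q = √(0.0345) = 0.186
Q = 35.0, so δQ = 0.186 × 35.0 = 6.51.

6.51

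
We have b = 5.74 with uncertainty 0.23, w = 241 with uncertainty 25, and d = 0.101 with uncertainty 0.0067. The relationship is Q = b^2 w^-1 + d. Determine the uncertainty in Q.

0.0191

Let p = b^2·w^-1 = 0.137. δp/p = √((2·δb/b)² + (-1·δw/w)²) = √(0.00642 + 0.0108) = 0.131, so δp = 0.0179.
Q = p + d: δQ = √(δp² + δd²) = √(0.000321 + 4.49e-05) = 0.0191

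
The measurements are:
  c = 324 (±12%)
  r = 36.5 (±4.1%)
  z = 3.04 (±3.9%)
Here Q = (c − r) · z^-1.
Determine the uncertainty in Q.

Let u = c − r = 288. δu = √(δc² + δr²) = √(1510 + 2.24) = 38.9, so δu/u = 0.135.
Q is then a monomial in u, z:
δQ/Q = √((δu/u)² + (-1·δz/z)²) = √(0.0183 + 0.00152) = 0.141
Q = 94.6, so δQ = 0.141 × 94.6 = 13.3.

13.3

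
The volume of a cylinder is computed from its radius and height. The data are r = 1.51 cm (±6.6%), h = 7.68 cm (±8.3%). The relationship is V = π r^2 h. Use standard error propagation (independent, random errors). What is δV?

V is a product of powers, so relative uncertainties combine in quadrature:
  (2·δr/r)² = (2×0.0660)² = 0.0174;  (1·δh/h)² = (1×0.0830)² = 0.00689
δV/V = √(0.0243) = 0.156
V = 55.0 cm^3, so δV = 0.156 × 55.0 = 8.58 cm^3.

8.58 cm^3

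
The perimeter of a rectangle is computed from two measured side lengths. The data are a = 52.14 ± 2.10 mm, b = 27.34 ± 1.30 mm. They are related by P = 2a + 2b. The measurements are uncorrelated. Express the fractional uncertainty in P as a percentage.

Each term contributes (cᵢ δxᵢ)² to (δP)²:
  (2·δa)² = 17.6;  (2·δb)² = 6.76
δP = √(24.4) = 4.94 mm
P = 159.0 mm, so δP/P = 4.94/159.0 = 0.0311.

3.11%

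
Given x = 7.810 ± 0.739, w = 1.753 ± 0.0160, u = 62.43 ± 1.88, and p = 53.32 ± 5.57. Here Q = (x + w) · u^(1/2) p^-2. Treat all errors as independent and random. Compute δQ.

0.00593

Let h = x + w = 9.563. δh = √(δx² + δw²) = √(0.546 + 0.000256) = 0.739, so δh/h = 0.0773.
Q is then a monomial in h, u, p:
δQ/Q = √((δh/h)² + (½·δu/u)² + (-2·δp/p)²) = √(0.00597 + 0.000227 + 0.0437) = 0.223
Q = 0.02658, so δQ = 0.223 × 0.02658 = 0.00593.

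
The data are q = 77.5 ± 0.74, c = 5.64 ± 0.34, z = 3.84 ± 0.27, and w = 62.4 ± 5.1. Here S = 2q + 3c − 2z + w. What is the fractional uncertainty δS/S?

0.0240

Absolute uncertainties add in quadrature for a linear combination:
  (2·δq)² = 2.19;  (3·δc)² = 1.04;  (2·δz)² = 0.292;  (δw)² = 26.0
δS = √(29.5) = 5.43
S = 227, so δS/S = 5.43/227 = 0.0240.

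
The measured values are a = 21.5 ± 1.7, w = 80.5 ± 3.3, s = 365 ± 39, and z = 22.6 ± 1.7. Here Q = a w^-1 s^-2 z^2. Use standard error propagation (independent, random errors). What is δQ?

Since Q is a product/quotient, work with relative uncertainties:
  (1·δa/a)² = (1×0.0791)² = 0.00625;  (-1·δw/w)² = (-1×0.0410)² = 0.00168;  (-2·δs/s)² = (-2×0.107)² = 0.0457;  (2·δz/z)² = (2×0.0752)² = 0.0226
δQ/Q = √(0.0762) = 0.276
Q = 0.00102, so δQ = 0.276 × 0.00102 = 0.000283.

0.000283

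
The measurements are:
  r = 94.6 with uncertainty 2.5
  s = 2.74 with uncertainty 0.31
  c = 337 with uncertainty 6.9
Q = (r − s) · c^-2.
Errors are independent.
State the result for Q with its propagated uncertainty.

(8.09 ± 0.399) × 10^-4

Let u = r − s = 91.9. δu = √(δr² + δs²) = √(6.25 + 0.0961) = 2.52, so δu/u = 0.0274.
Q is then a monomial in u, c:
δQ/Q = √((δu/u)² + (-2·δc/c)²) = √(0.000752 + 0.00168) = 0.0493
Q = 0.000809, so δQ = 0.0493 × 0.000809 = 3.99e-05.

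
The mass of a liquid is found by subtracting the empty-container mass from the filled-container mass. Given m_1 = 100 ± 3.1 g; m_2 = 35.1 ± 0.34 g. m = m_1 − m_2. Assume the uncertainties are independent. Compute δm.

Absolute uncertainties add in quadrature for a linear combination:
  (δm_1)² = 9.61;  (δm_2)² = 0.116
δm = √(9.73) = 3.12 g

3.12 g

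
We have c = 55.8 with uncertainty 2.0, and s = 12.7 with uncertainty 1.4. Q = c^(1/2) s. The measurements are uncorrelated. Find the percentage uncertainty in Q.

11.2%

Relative error in a monomial: (δQ/Q)² = Σ (nᵢ · δxᵢ/xᵢ)².
  (½·δc/c)² = (0.5×0.0358)² = 0.000321;  (1·δs/s)² = (1×0.110)² = 0.0122
δQ/Q = √(0.0125) = 0.112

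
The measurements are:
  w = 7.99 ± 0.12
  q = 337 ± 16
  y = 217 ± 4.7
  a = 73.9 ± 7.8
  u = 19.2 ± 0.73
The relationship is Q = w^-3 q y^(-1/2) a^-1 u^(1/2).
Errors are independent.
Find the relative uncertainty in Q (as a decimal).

Products/powers → add relative errors in quadrature, weighted by exponent:
  (-3·δw/w)² = (-3×0.0150)² = 0.00203;  (1·δq/q)² = (1×0.0475)² = 0.00225;  (−½·δy/y)² = (-0.5×0.0217)² = 0.000117;  (-1·δa/a)² = (-1×0.106)² = 0.0111;  (½·δu/u)² = (0.5×0.0380)² = 0.000361
δQ/Q = √(0.0159) = 0.126

0.126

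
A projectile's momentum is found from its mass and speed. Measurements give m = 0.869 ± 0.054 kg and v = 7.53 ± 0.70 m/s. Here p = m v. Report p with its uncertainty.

p is a product of powers, so relative uncertainties combine in quadrature:
  (1·δm/m)² = (1×0.0621)² = 0.00386;  (1·δv/v)² = (1×0.0930)² = 0.00864
δp/p = √(0.0125) = 0.112
p = 6.54 kg·m/s, so δp = 0.112 × 6.54 = 0.732 kg·m/s.

6.54 ± 0.732 kg·m/s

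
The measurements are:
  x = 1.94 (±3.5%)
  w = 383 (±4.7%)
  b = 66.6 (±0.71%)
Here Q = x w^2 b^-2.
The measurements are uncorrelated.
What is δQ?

Since Q is a product/quotient, work with relative uncertainties:
  (1·δx/x)² = (1×0.0350)² = 0.00123;  (2·δw/w)² = (2×0.0470)² = 0.00884;  (-2·δb/b)² = (-2×0.00710)² = 0.000202
δQ/Q = √(0.0103) = 0.101
Q = 64.2, so δQ = 0.101 × 64.2 = 6.50.

6.50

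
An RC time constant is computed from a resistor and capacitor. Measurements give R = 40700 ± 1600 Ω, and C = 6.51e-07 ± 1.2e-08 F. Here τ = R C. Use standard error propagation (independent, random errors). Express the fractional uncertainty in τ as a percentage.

Each factor contributes (exponent × relative error)² to (δτ/τ)²:
  (1·δR/R)² = (1×0.0393)² = 0.00155;  (1·δC/C)² = (1×0.0184)² = 0.000340
δτ/τ = √(0.00189) = 0.0434

4.34%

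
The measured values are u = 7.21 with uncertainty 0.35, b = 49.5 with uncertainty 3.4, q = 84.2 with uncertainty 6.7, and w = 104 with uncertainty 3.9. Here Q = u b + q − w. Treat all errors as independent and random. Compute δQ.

31.0

Let p = u·b = 357. δp/p = √((1·δu/u)² + (1·δb/b)²) = √(0.00236 + 0.00472) = 0.0841, so δp = 30.0.
Q = p + q − w: δQ = √(δp² + δq² + δw²) = √(901 + 44.9 + 15.2) = 31.0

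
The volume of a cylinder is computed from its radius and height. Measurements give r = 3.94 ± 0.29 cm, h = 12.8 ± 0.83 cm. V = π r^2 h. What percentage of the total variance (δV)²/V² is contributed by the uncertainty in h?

16.3%

(δV/V)² = (2·δr/r)² + (1·δh/h)²
  r term: (2×0.0736)² = 0.0217
  h term: (1×0.0648)² = 0.00420
Total = 0.0259. Share from h = 0.00420/0.0259 = 0.163.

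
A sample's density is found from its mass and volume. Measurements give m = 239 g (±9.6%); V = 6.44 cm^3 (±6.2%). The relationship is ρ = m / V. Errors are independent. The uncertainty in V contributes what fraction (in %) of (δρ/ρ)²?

29.4%

(δρ/ρ)² = (1·δm/m)² + (-1·δV/V)²
  m term: (1×0.0960)² = 0.00922
  V term: (-1×0.0620)² = 0.00384
Total = 0.0131. Share from V = 0.00384/0.0131 = 0.294.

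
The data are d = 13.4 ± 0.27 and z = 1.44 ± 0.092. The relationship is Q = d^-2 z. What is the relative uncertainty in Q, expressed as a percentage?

Since Q is a product/quotient, work with relative uncertainties:
  (-2·δd/d)² = (-2×0.0201)² = 0.00162;  (1·δz/z)² = (1×0.0639)² = 0.00408
δQ/Q = √(0.00571) = 0.0755

7.55%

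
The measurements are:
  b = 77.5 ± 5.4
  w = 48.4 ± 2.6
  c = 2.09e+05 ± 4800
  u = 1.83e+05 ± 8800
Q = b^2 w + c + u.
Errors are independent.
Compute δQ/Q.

0.0653

Let p = b^2·w = 2.91e+05. δp/p = √((2·δb/b)² + (1·δw/w)²) = √(0.0194 + 0.00289) = 0.149, so δp = 43400.
Q = p + c + u: δQ = √(δp² + δc² + δu²) = √(1.88e+09 + 2.3e+07 + 7.74e+07) = 44600
Q = 6.83e+05, so δQ/Q = 44600/6.83e+05 = 0.0653.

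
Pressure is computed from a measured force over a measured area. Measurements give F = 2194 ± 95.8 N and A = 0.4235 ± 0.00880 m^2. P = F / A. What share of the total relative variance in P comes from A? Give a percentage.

(δP/P)² = (1·δF/F)² + (-1·δA/A)²
  F term: (1×0.0437)² = 0.00191
  A term: (-1×0.0208)² = 0.000432
Total = 0.00234. Share from A = 0.000432/0.00234 = 0.185.

18.5%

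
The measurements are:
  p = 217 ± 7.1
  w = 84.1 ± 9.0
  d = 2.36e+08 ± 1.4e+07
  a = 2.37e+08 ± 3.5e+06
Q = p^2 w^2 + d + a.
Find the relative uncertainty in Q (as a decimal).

0.0942

Let h = p^2·w^2 = 3.33e+08. δh/h = √((2·δp/p)² + (2·δw/w)²) = √(0.00428 + 0.0458) = 0.224, so δh = 7.45e+07.
Q = h + d + a: δQ = √(δh² + δd² + δa²) = √(5.56e+15 + 1.96e+14 + 1.22e+13) = 7.59e+07
Q = 8.06e+08, so δQ/Q = 7.59e+07/8.06e+08 = 0.0942.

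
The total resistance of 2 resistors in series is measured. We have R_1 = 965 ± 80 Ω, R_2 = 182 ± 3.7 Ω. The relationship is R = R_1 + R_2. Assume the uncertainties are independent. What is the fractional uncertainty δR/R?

0.0698

Each term contributes (cᵢ δxᵢ)² to (δR)²:
  (δR_1)² = 6400;  (δR_2)² = 13.7
δR = √(6410) = 80.1 Ω
R = 1150 Ω, so δR/R = 80.1/1150 = 0.0698.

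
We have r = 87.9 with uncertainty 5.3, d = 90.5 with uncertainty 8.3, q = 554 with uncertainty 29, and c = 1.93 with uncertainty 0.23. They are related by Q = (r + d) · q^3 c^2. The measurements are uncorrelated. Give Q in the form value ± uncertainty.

(1.13 ± 0.328) × 10^11

Let u = r + d = 178. δu = √(δr² + δd²) = √(28.1 + 68.9) = 9.85, so δu/u = 0.0552.
Q is then a monomial in u, q, c:
δQ/Q = √((δu/u)² + (3·δq/q)² + (2·δc/c)²) = √(0.00305 + 0.0247 + 0.0568) = 0.291
Q = 1.13e+11, so δQ = 0.291 × 1.13e+11 = 3.28e+10.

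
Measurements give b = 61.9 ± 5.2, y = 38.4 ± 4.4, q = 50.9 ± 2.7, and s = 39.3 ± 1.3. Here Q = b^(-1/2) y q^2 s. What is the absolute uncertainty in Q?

Each factor contributes (exponent × relative error)² to (δQ/Q)²:
  (−½·δb/b)² = (-0.5×0.0840)² = 0.00176;  (1·δy/y)² = (1×0.115)² = 0.0131;  (2·δq/q)² = (2×0.0530)² = 0.0113;  (1·δs/s)² = (1×0.0331)² = 0.00109
δQ/Q = √(0.0272) = 0.165
Q = 4.97e+05, so δQ = 0.165 × 4.97e+05 = 82000.

82000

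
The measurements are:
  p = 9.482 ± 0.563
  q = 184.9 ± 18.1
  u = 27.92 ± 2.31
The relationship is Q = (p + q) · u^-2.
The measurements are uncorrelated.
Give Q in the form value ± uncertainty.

Let w = p + q = 194.4. δw = √(δp² + δq²) = √(0.317 + 328) = 18.1, so δw/w = 0.0932.
Q is then a monomial in w, u:
δQ/Q = √((δw/w)² + (-2·δu/u)²) = √(0.00868 + 0.0274) = 0.190
Q = 0.2494, so δQ = 0.190 × 0.2494 = 0.0474.

0.2494 ± 0.0474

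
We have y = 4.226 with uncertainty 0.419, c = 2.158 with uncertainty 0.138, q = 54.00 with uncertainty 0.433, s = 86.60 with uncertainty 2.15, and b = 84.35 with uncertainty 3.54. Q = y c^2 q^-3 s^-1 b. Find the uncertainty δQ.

2.08e-05

For a monomial Q ∝ y, c^2, q^-3, s^-1, b, fractional errors add in quadrature:
  (1·δy/y)² = (1×0.0991)² = 0.00983;  (2·δc/c)² = (2×0.0639)² = 0.0164;  (-3·δq/q)² = (-3×0.00802)² = 0.000579;  (-1·δs/s)² = (-1×0.0248)² = 0.000616;  (1·δb/b)² = (1×0.0420)² = 0.00176
δQ/Q = √(0.0291) = 0.171
Q = 0.0001217, so δQ = 0.171 × 0.0001217 = 2.08e-05.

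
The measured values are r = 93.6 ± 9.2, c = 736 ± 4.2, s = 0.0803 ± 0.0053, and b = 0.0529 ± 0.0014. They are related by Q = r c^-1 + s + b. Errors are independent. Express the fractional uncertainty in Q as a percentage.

Let p = r·c^-1 = 0.127. δp/p = √((1·δr/r)² + (-1·δc/c)²) = √(0.00966 + 3.26e-05) = 0.0985, so δp = 0.0125.
Q = p + s + b: δQ = √(δp² + δs² + δb²) = √(0.000157 + 2.81e-05 + 1.96e-06) = 0.0137
Q = 0.260, so δQ/Q = 0.0137/0.260 = 0.0525.

5.25%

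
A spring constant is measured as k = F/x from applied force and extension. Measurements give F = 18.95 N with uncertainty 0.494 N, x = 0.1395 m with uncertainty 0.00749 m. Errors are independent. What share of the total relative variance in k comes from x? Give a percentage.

80.9%

(δk/k)² = (1·δF/F)² + (-1·δx/x)²
  F term: (1×0.0261)² = 0.000680
  x term: (-1×0.0537)² = 0.00288
Total = 0.00356. Share from x = 0.00288/0.00356 = 0.809.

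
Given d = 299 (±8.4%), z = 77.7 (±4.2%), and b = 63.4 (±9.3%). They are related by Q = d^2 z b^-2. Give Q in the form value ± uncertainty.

1730 ± 439

Q is a product of powers, so relative uncertainties combine in quadrature:
  (2·δd/d)² = (2×0.0840)² = 0.0282;  (1·δz/z)² = (1×0.0420)² = 0.00176;  (-2·δb/b)² = (-2×0.0930)² = 0.0346
δQ/Q = √(0.0646) = 0.254
Q = 1730, so δQ = 0.254 × 1730 = 439.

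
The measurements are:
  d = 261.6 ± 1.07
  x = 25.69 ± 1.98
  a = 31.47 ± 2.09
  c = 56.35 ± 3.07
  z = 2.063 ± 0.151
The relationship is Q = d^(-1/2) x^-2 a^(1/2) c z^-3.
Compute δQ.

0.000930

Products/powers → add relative errors in quadrature, weighted by exponent:
  (−½·δd/d)² = (-0.5×0.00409)² = 4.18e-06;  (-2·δx/x)² = (-2×0.0771)² = 0.0238;  (½·δa/a)² = (0.5×0.0664)² = 0.00110;  (1·δc/c)² = (1×0.0545)² = 0.00297;  (-3·δz/z)² = (-3×0.0732)² = 0.0482
δQ/Q = √(0.0761) = 0.276
Q = 0.003373, so δQ = 0.276 × 0.003373 = 0.000930.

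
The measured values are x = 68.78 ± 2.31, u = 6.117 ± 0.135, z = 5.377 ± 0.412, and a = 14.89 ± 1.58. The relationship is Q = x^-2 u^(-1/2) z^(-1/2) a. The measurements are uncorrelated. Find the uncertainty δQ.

7.23e-05

Products/powers → add relative errors in quadrature, weighted by exponent:
  (-2·δx/x)² = (-2×0.0336)² = 0.00451;  (−½·δu/u)² = (-0.5×0.0221)² = 0.000122;  (−½·δz/z)² = (-0.5×0.0766)² = 0.00147;  (1·δa/a)² = (1×0.106)² = 0.0113
δQ/Q = √(0.0174) = 0.132
Q = 0.0005488, so δQ = 0.132 × 0.0005488 = 7.23e-05.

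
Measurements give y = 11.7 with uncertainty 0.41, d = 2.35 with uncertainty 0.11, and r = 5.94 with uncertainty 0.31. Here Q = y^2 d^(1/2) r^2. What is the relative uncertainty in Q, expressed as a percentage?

Since Q is a product/quotient, work with relative uncertainties:
  (2·δy/y)² = (2×0.0350)² = 0.00491;  (½·δd/d)² = (0.5×0.0468)² = 0.000548;  (2·δr/r)² = (2×0.0522)² = 0.0109
δQ/Q = √(0.0164) = 0.128

12.8%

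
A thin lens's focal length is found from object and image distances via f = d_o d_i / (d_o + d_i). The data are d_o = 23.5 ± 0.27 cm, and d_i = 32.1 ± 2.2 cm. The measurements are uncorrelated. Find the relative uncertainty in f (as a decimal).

0.0297

∂f/∂d_o = (d_i/(d_o+d_i))² = 0.333;  ∂f/∂d_i = (d_o/(d_o+d_i))² = 0.179
δf = √((∂f/∂d_o · δd_o)² + (∂f/∂d_i · δd_i)²) = √(0.00810 + 0.154) = 0.403 cm
f = 13.6 cm, so δf/f = 0.403/13.6 = 0.0297.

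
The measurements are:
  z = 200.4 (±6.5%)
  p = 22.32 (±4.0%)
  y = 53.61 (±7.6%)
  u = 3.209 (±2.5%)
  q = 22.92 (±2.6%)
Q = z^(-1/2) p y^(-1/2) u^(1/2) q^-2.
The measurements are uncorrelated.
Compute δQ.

Since Q is a product/quotient, work with relative uncertainties:
  (−½·δz/z)² = (-0.5×0.0650)² = 0.00106;  (1·δp/p)² = (1×0.0400)² = 0.00160;  (−½·δy/y)² = (-0.5×0.0760)² = 0.00144;  (½·δu/u)² = (0.5×0.0250)² = 0.000156;  (-2·δq/q)² = (-2×0.0260)² = 0.00270
δQ/Q = √(0.00696) = 0.0834
Q = 0.0007343, so δQ = 0.0834 × 0.0007343 = 6.13e-05.

6.13e-05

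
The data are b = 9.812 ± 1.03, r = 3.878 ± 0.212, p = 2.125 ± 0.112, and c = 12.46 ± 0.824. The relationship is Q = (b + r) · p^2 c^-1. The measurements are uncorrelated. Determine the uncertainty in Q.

Let u = b + r = 13.69. δu = √(δb² + δr²) = √(1.06 + 0.0449) = 1.05, so δu/u = 0.0768.
Q is then a monomial in u, p, c:
δQ/Q = √((δu/u)² + (2·δp/p)² + (-1·δc/c)²) = √(0.00590 + 0.0111 + 0.00437) = 0.146
Q = 4.961, so δQ = 0.146 × 4.961 = 0.726.

0.726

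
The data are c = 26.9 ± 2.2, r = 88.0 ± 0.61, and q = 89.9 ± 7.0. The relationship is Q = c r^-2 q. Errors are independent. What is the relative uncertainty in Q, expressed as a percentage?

11.4%

Each factor contributes (exponent × relative error)² to (δQ/Q)²:
  (1·δc/c)² = (1×0.0818)² = 0.00669;  (-2·δr/r)² = (-2×0.00693)² = 0.000192;  (1·δq/q)² = (1×0.0779)² = 0.00606
δQ/Q = √(0.0129) = 0.114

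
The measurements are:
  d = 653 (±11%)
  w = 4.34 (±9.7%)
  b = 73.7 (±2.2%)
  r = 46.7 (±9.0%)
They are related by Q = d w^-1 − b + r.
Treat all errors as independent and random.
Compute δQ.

Let p = d·w^-1 = 150. δp/p = √((1·δd/d)² + (-1·δw/w)²) = √(0.0121 + 0.00941) = 0.147, so δp = 22.1.
Q = p − b + r: δQ = √(δp² + δb² + δr²) = √(487 + 2.63 + 17.7) = 22.5

22.5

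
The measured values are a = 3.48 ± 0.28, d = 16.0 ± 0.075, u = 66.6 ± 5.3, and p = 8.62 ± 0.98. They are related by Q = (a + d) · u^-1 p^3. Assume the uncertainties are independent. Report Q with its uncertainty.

187 ± 65.7

Let w = a + d = 19.5. δw = √(δa² + δd²) = √(0.0784 + 0.00562) = 0.290, so δw/w = 0.0149.
Q is then a monomial in w, u, p:
δQ/Q = √((δw/w)² + (-1·δu/u)² + (3·δp/p)²) = √(0.000221 + 0.00633 + 0.116) = 0.351
Q = 187, so δQ = 0.351 × 187 = 65.7.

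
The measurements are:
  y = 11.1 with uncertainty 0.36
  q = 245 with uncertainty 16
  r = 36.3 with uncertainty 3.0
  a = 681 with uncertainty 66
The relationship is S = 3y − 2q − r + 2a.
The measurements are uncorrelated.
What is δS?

S is a linear combination, so absolute uncertainties add in quadrature:
  (3·δy)² = 1.17;  (2·δq)² = 1020;  (δr)² = 9.00;  (2·δa)² = 17400
δS = √(18500) = 136

136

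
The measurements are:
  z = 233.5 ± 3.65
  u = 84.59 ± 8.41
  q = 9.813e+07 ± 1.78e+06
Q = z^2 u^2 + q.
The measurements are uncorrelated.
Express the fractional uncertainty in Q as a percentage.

16.1%

Let p = z^2·u^2 = 3.901e+08. δp/p = √((2·δz/z)² + (2·δu/u)²) = √(0.000977 + 0.0395) = 0.201, so δp = 7.85e+07.
Q = p + q: δQ = √(δp² + δq²) = √(6.17e+15 + 3.17e+12) = 7.85e+07
Q = 4.883e+08, so δQ/Q = 7.85e+07/4.883e+08 = 0.161.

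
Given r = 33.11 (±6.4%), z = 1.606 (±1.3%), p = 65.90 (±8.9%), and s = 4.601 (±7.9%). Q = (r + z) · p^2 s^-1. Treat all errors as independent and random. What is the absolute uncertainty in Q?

Let u = r + z = 34.72. δu = √(δr² + δz²) = √(4.49 + 0.000436) = 2.12, so δu/u = 0.0610.
Q is then a monomial in u, p, s:
δQ/Q = √((δu/u)² + (2·δp/p)² + (-1·δs/s)²) = √(0.00373 + 0.0317 + 0.00624) = 0.204
Q = 32770, so δQ = 0.204 × 32770 = 6690.

6690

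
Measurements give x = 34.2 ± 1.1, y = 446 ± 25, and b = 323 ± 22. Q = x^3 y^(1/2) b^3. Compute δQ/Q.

Relative error in a monomial: (δQ/Q)² = Σ (nᵢ · δxᵢ/xᵢ)².
  (3·δx/x)² = (3×0.0322)² = 0.00931;  (½·δy/y)² = (0.5×0.0561)² = 0.000786;  (3·δb/b)² = (3×0.0681)² = 0.0418
δQ/Q = √(0.0518) = 0.228

0.228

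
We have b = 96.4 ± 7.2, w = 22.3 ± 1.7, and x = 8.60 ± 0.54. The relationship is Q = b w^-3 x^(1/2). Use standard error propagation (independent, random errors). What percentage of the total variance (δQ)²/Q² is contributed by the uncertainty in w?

88.8%

(δQ/Q)² = (1·δb/b)² + (-3·δw/w)² + (½·δx/x)²
  b term: (1×0.0747)² = 0.00558
  w term: (-3×0.0762)² = 0.0523
  x term: (0.5×0.0628)² = 0.000986
Total = 0.0589. Share from w = 0.0523/0.0589 = 0.888.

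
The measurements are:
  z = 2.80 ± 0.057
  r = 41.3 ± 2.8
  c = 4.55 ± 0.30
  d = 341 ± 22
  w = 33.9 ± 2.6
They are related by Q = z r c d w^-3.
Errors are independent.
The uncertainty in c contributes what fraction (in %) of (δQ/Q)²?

6.54%

(δQ/Q)² = (1·δz/z)² + (1·δr/r)² + (1·δc/c)² + (1·δd/d)² + (-3·δw/w)²
  z term: (1×0.0204)² = 0.000414
  r term: (1×0.0678)² = 0.00460
  c term: (1×0.0659)² = 0.00435
  d term: (1×0.0645)² = 0.00416
  w term: (-3×0.0767)² = 0.0529
Total = 0.0665. Share from c = 0.00435/0.0665 = 0.0654.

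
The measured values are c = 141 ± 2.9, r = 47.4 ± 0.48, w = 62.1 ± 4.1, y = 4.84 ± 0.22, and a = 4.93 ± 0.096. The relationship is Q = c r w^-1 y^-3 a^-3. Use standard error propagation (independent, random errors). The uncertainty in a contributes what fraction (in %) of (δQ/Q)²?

(δQ/Q)² = (1·δc/c)² + (1·δr/r)² + (-1·δw/w)² + (-3·δy/y)² + (-3·δa/a)²
  c term: (1×0.0206)² = 0.000423
  r term: (1×0.0101)² = 0.000103
  w term: (-1×0.0660)² = 0.00436
  y term: (-3×0.0455)² = 0.0186
  a term: (-3×0.0195)² = 0.00341
Total = 0.0269. Share from a = 0.00341/0.0269 = 0.127.

12.7%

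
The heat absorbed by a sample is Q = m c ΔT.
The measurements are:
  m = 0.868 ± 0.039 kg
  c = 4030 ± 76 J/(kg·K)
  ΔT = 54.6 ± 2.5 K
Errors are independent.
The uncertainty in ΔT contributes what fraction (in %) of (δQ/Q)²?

46.9%

(δQ/Q)² = (1·δm/m)² + (1·δc/c)² + (1·δΔT/ΔT)²
  m term: (1×0.0449)² = 0.00202
  c term: (1×0.0189)² = 0.000356
  ΔT term: (1×0.0458)² = 0.00210
Total = 0.00447. Share from ΔT = 0.00210/0.00447 = 0.469.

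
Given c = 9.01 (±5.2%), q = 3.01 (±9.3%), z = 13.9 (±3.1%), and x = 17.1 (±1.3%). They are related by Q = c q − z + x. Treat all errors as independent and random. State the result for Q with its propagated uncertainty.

Let p = c·q = 27.1. δp/p = √((1·δc/c)² + (1·δq/q)²) = √(0.00270 + 0.00865) = 0.107, so δp = 2.89.
Q = p − z + x: δQ = √(δp² + δz² + δx²) = √(8.35 + 0.186 + 0.0494) = 2.93
Q = 30.3.

30.3 ± 2.93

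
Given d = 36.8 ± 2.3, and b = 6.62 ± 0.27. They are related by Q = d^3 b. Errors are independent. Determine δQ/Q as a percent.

Since Q is a product/quotient, work with relative uncertainties:
  (3·δd/d)² = (3×0.0625)² = 0.0352;  (1·δb/b)² = (1×0.0408)² = 0.00166
δQ/Q = √(0.0368) = 0.192

19.2%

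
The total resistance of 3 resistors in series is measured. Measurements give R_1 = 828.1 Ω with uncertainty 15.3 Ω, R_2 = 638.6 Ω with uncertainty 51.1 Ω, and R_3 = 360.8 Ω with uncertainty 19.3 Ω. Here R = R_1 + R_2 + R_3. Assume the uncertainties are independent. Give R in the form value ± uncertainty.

R is a linear combination, so absolute uncertainties add in quadrature:
  (δR_1)² = 234;  (δR_2)² = 2610;  (δR_3)² = 372
δR = √(3220) = 56.7 Ω
R = 1828 Ω.

1828 ± 56.7 Ω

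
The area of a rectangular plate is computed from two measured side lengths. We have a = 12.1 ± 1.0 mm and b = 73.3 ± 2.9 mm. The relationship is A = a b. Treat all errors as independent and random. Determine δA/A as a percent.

9.16%

Products/powers → add relative errors in quadrature, weighted by exponent:
  (1·δa/a)² = (1×0.0826)² = 0.00683;  (1·δb/b)² = (1×0.0396)² = 0.00157
δA/A = √(0.00840) = 0.0916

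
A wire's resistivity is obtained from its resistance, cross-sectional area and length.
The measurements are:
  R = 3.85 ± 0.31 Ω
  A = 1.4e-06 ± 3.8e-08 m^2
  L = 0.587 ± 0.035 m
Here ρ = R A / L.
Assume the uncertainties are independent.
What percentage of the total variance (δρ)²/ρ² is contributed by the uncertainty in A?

(δρ/ρ)² = (1·δR/R)² + (1·δA/A)² + (-1·δL/L)²
  R term: (1×0.0805)² = 0.00648
  A term: (1×0.0271)² = 0.000737
  L term: (-1×0.0596)² = 0.00356
Total = 0.0108. Share from A = 0.000737/0.0108 = 0.0684.

6.84%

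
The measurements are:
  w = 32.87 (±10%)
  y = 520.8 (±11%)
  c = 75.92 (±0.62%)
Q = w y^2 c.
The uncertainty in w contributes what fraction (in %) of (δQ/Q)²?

17.1%

(δQ/Q)² = (1·δw/w)² + (2·δy/y)² + (1·δc/c)²
  w term: (1×0.100)² = 0.0100
  y term: (2×0.110)² = 0.0484
  c term: (1×0.00620)² = 3.84e-05
Total = 0.0584. Share from w = 0.0100/0.0584 = 0.171.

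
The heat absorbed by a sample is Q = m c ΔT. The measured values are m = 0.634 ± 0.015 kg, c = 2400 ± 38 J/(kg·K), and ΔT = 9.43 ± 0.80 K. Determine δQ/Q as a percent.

Since Q is a product/quotient, work with relative uncertainties:
  (1·δm/m)² = (1×0.0237)² = 0.000560;  (1·δc/c)² = (1×0.0158)² = 0.000251;  (1·δΔT/ΔT)² = (1×0.0848)² = 0.00720
δQ/Q = √(0.00801) = 0.0895

8.95%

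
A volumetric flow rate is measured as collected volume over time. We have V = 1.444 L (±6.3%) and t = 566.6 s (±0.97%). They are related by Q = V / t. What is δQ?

0.000162 L/s

For a monomial Q ∝ V, t^-1, fractional errors add in quadrature:
  (1·δV/V)² = (1×0.0630)² = 0.00397;  (-1·δt/t)² = (-1×0.00970)² = 9.41e-05
δQ/Q = √(0.00406) = 0.0637
Q = 0.002549 L/s, so δQ = 0.0637 × 0.002549 = 0.000162 L/s.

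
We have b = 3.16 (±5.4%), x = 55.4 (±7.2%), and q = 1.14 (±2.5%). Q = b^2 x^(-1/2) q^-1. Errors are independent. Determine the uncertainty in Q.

0.137

For a monomial Q ∝ b^2, x^(-1/2), q^-1, fractional errors add in quadrature:
  (2·δb/b)² = (2×0.0540)² = 0.0117;  (−½·δx/x)² = (-0.5×0.0720)² = 0.00130;  (-1·δq/q)² = (-1×0.0250)² = 0.000625
δQ/Q = √(0.0136) = 0.117
Q = 1.18, so δQ = 0.117 × 1.18 = 0.137.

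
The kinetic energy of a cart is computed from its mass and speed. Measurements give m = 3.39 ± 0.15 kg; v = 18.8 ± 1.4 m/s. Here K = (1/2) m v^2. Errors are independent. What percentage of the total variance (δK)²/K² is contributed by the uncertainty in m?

8.11%

(δK/K)² = (1·δm/m)² + (2·δv/v)²
  m term: (1×0.0442)² = 0.00196
  v term: (2×0.0745)² = 0.0222
Total = 0.0241. Share from m = 0.00196/0.0241 = 0.0811.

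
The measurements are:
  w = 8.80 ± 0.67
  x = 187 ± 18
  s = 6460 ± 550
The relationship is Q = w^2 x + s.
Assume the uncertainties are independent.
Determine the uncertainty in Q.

Let p = w^2·x = 14500. δp/p = √((2·δw/w)² + (1·δx/x)²) = √(0.0232 + 0.00927) = 0.180, so δp = 2610.
Q = p + s: δQ = √(δp² + δs²) = √(6.81e+06 + 3.02e+05) = 2670

2670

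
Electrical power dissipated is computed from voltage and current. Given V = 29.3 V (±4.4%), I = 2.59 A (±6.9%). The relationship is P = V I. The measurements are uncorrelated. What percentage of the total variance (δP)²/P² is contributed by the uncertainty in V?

(δP/P)² = (1·δV/V)² + (1·δI/I)²
  V term: (1×0.0440)² = 0.00194
  I term: (1×0.0690)² = 0.00476
Total = 0.00670. Share from V = 0.00194/0.00670 = 0.289.

28.9%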